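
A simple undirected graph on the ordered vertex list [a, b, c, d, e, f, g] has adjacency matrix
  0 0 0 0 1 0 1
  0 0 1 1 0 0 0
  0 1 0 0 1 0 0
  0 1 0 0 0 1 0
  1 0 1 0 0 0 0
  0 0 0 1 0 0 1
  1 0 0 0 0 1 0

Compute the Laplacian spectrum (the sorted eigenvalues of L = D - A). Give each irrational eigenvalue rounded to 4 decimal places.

[0, 0.7530, 0.7530, 2.4450, 2.4450, 3.8019, 3.8019]

With the vertex order [a, b, c, d, e, f, g], the degrees are [2, 2, 2, 2, 2, 2, 2], giving D = diag(2, 2, 2, 2, 2, 2, 2) and L = D - A. L is symmetric positive semidefinite, so every eigenvalue is real and nonnegative. The single zero eigenvalue shows the graph is connected. By the matrix-tree theorem the graph has (1/7) * product of the nonzero eigenvalues = 7 spanning trees. The largest eigenvalue, 3.8019, is at most the vertex count 7.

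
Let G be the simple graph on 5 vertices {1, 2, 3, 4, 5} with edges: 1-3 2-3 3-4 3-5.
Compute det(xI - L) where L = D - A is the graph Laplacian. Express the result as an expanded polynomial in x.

Reading degrees in the order [1, 2, 3, 4, 5] gives [1, 1, 4, 1, 1]; set D = diag(1, 1, 4, 1, 1) and form L = D - A. L has integer entries, so p(x) = det(xI - L) has integer coefficients. Expanding the determinant yields x^5 - 8x^4 + 18x^3 - 16x^2 + 5x. The coefficient of x^4 equals -trace(L) = -8, matching the sum of degrees. The largest eigenvalue, 5, is at most the vertex count 5.

x^5 - 8x^4 + 18x^3 - 16x^2 + 5x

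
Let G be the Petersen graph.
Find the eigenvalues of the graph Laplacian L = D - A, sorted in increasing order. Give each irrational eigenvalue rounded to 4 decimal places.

[0, 2, 2, 2, 2, 2, 5, 5, 5, 5]

The graph has 10 vertices and degree multiset [3, 3, 3, 3, 3, 3, 3, 3, 3, 3]; D is the diagonal matrix of degrees and L = D - A. L is symmetric positive semidefinite, so every eigenvalue is real and nonnegative.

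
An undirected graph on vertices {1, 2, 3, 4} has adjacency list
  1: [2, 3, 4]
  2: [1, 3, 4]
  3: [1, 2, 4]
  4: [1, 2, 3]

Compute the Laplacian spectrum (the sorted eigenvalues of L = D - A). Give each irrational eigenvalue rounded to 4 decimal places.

Reading degrees in the order [1, 2, 3, 4] gives [3, 3, 3, 3]; set D = diag(3, 3, 3, 3) and form L = D - A. Since every row of L sums to 0, the all-ones vector is in the kernel and 0 is an eigenvalue. The single zero eigenvalue shows the graph is connected. The largest eigenvalue, 4, is at most the vertex count 4.

[0, 4, 4, 4]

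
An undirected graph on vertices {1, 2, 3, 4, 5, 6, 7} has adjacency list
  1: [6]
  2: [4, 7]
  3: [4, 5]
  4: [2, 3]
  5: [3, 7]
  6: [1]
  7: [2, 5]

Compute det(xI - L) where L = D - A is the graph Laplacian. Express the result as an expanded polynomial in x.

x^7 - 12x^6 + 55x^5 - 120x^4 + 125x^3 - 50x^2

Each diagonal entry of L is the vertex degree and each off-diagonal entry is -1 where an edge is present, 0 otherwise; in the order [1, 2, 3, 4, 5, 6, 7] the diagonal is [1, 2, 2, 2, 2, 1, 2]. Computing det(xI - L) by cofactor expansion (or equivalently via sum-over-permutations) gives x^7 - 12x^6 + 55x^5 - 120x^4 + 125x^3 - 50x^2. The coefficient of x^6 equals -trace(L) = -12, matching the sum of degrees.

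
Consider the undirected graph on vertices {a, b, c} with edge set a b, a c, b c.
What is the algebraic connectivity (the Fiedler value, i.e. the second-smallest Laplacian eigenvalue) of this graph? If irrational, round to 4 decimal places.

3

Reading degrees in the order [a, b, c] gives [2, 2, 2]; set D = diag(2, 2, 2) and form L = D - A. The smallest Laplacian eigenvalue is always 0. The next one, lambda_2 = 3, measures how hard the graph is to disconnect: larger values mean better connectivity. There is one zero in the spectrum, matching the 1 component. By the matrix-tree theorem the graph has (1/3) * product of the nonzero eigenvalues = 3 spanning trees.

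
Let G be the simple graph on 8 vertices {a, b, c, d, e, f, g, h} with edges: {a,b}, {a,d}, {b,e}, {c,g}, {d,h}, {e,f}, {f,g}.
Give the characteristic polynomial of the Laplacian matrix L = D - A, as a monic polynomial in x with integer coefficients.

Reading degrees in the order [a, b, c, d, e, f, g, h] gives [2, 2, 1, 2, 2, 2, 2, 1]; set D = diag(2, 2, 1, 2, 2, 2, 2, 1) and form L = D - A. L has integer entries, so p(x) = det(xI - L) has integer coefficients. Expanding the determinant yields x^8 - 14x^7 + 78x^6 - 220x^5 + 330x^4 - 252x^3 + 84x^2 - 8x. Since p(0) = det(-L) = 0, x divides p(x). There is one zero in the spectrum, matching the 1 component. By the matrix-tree theorem the graph has (1/8) * product of the nonzero eigenvalues = 1 spanning tree.

x^8 - 14x^7 + 78x^6 - 220x^5 + 330x^4 - 252x^3 + 84x^2 - 8x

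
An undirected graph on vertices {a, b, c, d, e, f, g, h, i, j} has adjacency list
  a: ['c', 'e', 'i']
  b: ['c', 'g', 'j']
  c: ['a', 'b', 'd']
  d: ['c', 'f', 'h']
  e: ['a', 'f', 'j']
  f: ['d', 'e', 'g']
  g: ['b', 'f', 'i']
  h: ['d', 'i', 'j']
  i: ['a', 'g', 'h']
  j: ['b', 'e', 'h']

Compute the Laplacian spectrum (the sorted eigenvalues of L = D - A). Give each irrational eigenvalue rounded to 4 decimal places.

[0, 2, 2, 2, 2, 2, 5, 5, 5, 5]

With the vertex order [a, b, c, d, e, f, g, h, i, j], the degrees are [3, 3, 3, 3, 3, 3, 3, 3, 3, 3], giving D = diag(3, 3, 3, 3, 3, 3, 3, 3, 3, 3) and L = D - A. L is symmetric positive semidefinite, so every eigenvalue is real and nonnegative. The eigenvalues sum to 30, which equals trace(L) = 2|E|.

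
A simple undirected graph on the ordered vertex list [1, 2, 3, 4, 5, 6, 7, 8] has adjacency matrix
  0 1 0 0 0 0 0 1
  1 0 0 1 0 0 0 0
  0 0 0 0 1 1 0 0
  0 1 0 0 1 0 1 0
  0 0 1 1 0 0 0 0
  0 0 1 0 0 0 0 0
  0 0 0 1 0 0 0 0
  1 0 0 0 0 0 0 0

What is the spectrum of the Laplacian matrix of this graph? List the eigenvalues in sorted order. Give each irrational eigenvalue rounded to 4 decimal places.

Each diagonal entry of L is the vertex degree and each off-diagonal entry is -1 where an edge is present, 0 otherwise; in the order [1, 2, 3, 4, 5, 6, 7, 8] the diagonal is [2, 2, 2, 3, 2, 1, 1, 1]. The multiplicity of 0 as a Laplacian eigenvalue equals the number of connected components. The largest eigenvalue, 4.3623, is at most the vertex count 8.

[0, 0.1981, 0.4915, 1.3204, 1.5550, 2.8258, 3.2470, 4.3623]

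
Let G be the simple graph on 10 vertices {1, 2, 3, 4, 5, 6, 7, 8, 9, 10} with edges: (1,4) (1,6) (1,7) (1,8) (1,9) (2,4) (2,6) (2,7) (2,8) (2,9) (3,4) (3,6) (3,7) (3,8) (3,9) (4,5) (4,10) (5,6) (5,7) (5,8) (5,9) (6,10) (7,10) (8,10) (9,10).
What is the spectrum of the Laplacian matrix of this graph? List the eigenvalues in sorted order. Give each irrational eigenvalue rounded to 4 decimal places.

[0, 5, 5, 5, 5, 5, 5, 5, 5, 10]

Each diagonal entry of L is the vertex degree and each off-diagonal entry is -1 where an edge is present, 0 otherwise; in the order [1, 2, 3, 4, 5, 6, 7, 8, 9, 10] the diagonal is [5, 5, 5, 5, 5, 5, 5, 5, 5, 5]. L is symmetric positive semidefinite, so every eigenvalue is real and nonnegative. The single zero eigenvalue shows the graph is connected.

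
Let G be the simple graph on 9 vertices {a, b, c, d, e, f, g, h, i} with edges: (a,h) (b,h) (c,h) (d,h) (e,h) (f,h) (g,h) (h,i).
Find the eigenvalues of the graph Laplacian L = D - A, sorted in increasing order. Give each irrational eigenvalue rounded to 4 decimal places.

[0, 1, 1, 1, 1, 1, 1, 1, 9]

Reading degrees in the order [a, b, c, d, e, f, g, h, i] gives [1, 1, 1, 1, 1, 1, 1, 8, 1]; set D = diag(1, 1, 1, 1, 1, 1, 1, 8, 1) and form L = D - A. Since every row of L sums to 0, the all-ones vector is in the kernel and 0 is an eigenvalue. The largest eigenvalue, 9, is at most the vertex count 9.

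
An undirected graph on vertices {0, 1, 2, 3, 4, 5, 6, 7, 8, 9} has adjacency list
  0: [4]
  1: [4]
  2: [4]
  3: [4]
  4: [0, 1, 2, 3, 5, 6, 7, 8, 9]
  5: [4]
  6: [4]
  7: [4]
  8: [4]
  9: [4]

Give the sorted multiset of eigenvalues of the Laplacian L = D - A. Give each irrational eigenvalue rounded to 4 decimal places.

With the vertex order [0, 1, 2, 3, 4, 5, 6, 7, 8, 9], the degrees are [1, 1, 1, 1, 9, 1, 1, 1, 1, 1], giving D = diag(1, 1, 1, 1, 9, 1, 1, 1, 1, 1) and L = D - A. The multiplicity of 0 as a Laplacian eigenvalue equals the number of connected components. The largest eigenvalue, 10, is at most the vertex count 10. By the matrix-tree theorem the graph has (1/10) * product of the nonzero eigenvalues = 1 spanning tree.

[0, 1, 1, 1, 1, 1, 1, 1, 1, 10]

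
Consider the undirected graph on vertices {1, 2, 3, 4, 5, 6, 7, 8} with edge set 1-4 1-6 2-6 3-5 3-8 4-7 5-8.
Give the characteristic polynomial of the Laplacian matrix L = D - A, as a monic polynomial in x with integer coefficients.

x^8 - 14x^7 + 78x^6 - 218x^5 + 314x^4 - 210x^3 + 45x^2

With the vertex order [1, 2, 3, 4, 5, 6, 7, 8], the degrees are [2, 1, 2, 2, 2, 2, 1, 2], giving D = diag(2, 1, 2, 2, 2, 2, 1, 2) and L = D - A. L has integer entries, so p(x) = det(xI - L) has integer coefficients. Expanding the determinant yields x^8 - 14x^7 + 78x^6 - 218x^5 + 314x^4 - 210x^3 + 45x^2. The constant term is 0 because L is singular (the all-ones vector lies in its kernel). The largest eigenvalue, 3.6180, is at most the vertex count 8. There are 2 zeros in the spectrum, matching the 2 components.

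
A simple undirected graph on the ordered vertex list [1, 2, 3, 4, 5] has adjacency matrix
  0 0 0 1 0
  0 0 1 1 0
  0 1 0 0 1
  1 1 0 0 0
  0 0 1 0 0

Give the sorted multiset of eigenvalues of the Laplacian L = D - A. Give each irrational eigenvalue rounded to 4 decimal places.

[0, 0.3820, 1.3820, 2.6180, 3.6180]

With the vertex order [1, 2, 3, 4, 5], the degrees are [1, 2, 2, 2, 1], giving D = diag(1, 2, 2, 2, 1) and L = D - A. Since every row of L sums to 0, the all-ones vector is in the kernel and 0 is an eigenvalue.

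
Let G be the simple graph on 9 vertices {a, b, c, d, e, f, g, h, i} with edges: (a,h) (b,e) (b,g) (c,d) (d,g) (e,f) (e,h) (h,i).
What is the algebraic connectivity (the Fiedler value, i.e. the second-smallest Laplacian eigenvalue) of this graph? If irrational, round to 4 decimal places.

0.1627

Each diagonal entry of L is the vertex degree and each off-diagonal entry is -1 where an edge is present, 0 otherwise; in the order [a, b, c, d, e, f, g, h, i] the diagonal is [1, 2, 1, 2, 3, 1, 2, 3, 1]. The smallest Laplacian eigenvalue is always 0. The next one, lambda_2 = 0.1627, measures how hard the graph is to disconnect: larger values mean better connectivity. By the matrix-tree theorem the graph has (1/9) * product of the nonzero eigenvalues = 1 spanning tree. The eigenvalues sum to 16, which equals trace(L) = 2|E|.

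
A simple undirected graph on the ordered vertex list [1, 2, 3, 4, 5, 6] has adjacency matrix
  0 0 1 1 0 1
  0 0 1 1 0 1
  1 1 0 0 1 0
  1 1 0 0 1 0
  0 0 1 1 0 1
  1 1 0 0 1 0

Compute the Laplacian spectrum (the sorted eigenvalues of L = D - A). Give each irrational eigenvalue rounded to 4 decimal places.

Reading degrees in the order [1, 2, 3, 4, 5, 6] gives [3, 3, 3, 3, 3, 3]; set D = diag(3, 3, 3, 3, 3, 3) and form L = D - A. Diagonalising L (or applying a numerical eigensolver to the 6x6 matrix) gives the spectrum above. The single zero eigenvalue shows the graph is connected. There is one zero in the spectrum, matching the 1 component. The largest eigenvalue, 6, is at most the vertex count 6.

[0, 3, 3, 3, 3, 6]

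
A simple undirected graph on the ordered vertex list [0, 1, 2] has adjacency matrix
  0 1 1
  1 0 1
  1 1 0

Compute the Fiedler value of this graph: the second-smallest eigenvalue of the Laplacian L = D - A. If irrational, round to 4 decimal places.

With the vertex order [0, 1, 2], the degrees are [2, 2, 2], giving D = diag(2, 2, 2) and L = D - A. Computing the eigenvalues of L and sorting gives [0, 3, 3]. The Fiedler value lambda_2 = 3 is strictly positive, so the graph is connected. The eigenvalues sum to 6, which equals trace(L) = 2|E|. There is one zero in the spectrum, matching the 1 component.

3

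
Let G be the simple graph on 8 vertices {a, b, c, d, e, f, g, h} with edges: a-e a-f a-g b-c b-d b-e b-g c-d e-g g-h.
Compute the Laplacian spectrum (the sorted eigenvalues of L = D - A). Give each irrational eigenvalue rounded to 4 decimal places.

Reading degrees in the order [a, b, c, d, e, f, g, h] gives [3, 4, 2, 2, 3, 1, 4, 1]; set D = diag(3, 4, 2, 2, 3, 1, 4, 1) and form L = D - A. Diagonalising L (or applying a numerical eigensolver to the 8x8 matrix) gives the spectrum above. There is one zero in the spectrum, matching the 1 component.

[0, 0.5082, 0.7506, 1.6906, 3, 3.8452, 4.6232, 5.5822]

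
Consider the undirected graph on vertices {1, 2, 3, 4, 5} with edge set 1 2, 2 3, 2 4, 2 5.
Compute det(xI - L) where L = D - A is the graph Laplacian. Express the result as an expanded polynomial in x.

Reading degrees in the order [1, 2, 3, 4, 5] gives [1, 4, 1, 1, 1]; set D = diag(1, 4, 1, 1, 1) and form L = D - A. The eigenvalues of L are [0, 1, 1, 1, 5]; the characteristic polynomial is the product of (x - lambda_i), which multiplies out to x^5 - 8x^4 + 18x^3 - 16x^2 + 5x. The constant term is 0 because L is singular (the all-ones vector lies in its kernel). By the matrix-tree theorem the graph has (1/5) * product of the nonzero eigenvalues = 1 spanning tree.

x^5 - 8x^4 + 18x^3 - 16x^2 + 5x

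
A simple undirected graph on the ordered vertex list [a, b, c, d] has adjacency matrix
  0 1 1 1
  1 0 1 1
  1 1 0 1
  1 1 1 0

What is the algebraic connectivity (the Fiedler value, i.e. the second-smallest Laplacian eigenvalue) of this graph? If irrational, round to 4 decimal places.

4

Each diagonal entry of L is the vertex degree and each off-diagonal entry is -1 where an edge is present, 0 otherwise; in the order [a, b, c, d] the diagonal is [3, 3, 3, 3]. The smallest Laplacian eigenvalue is always 0. The next one, lambda_2 = 4, measures how hard the graph is to disconnect: larger values mean better connectivity. The eigenvalues sum to 12, which equals trace(L) = 2|E|. There is one zero in the spectrum, matching the 1 component.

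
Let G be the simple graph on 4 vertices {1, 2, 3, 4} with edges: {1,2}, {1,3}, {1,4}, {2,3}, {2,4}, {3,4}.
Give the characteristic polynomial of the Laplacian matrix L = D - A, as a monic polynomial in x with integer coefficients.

With the vertex order [1, 2, 3, 4], the degrees are [3, 3, 3, 3], giving D = diag(3, 3, 3, 3) and L = D - A. The eigenvalues of L are [0, 4, 4, 4]; the characteristic polynomial is the product of (x - lambda_i), which multiplies out to x^4 - 12x^3 + 48x^2 - 64x. Since p(0) = det(-L) = 0, x divides p(x).

x^4 - 12x^3 + 48x^2 - 64x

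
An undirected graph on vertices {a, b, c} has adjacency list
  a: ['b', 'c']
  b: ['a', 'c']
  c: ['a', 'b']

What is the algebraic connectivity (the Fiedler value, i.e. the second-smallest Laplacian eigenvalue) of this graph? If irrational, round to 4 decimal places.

3

Each diagonal entry of L is the vertex degree and each off-diagonal entry is -1 where an edge is present, 0 otherwise; in the order [a, b, c] the diagonal is [2, 2, 2]. Computing the eigenvalues of L and sorting gives [0, 3, 3]. The Fiedler value lambda_2 = 3 is strictly positive, so the graph is connected. The eigenvalues sum to 6, which equals trace(L) = 2|E|.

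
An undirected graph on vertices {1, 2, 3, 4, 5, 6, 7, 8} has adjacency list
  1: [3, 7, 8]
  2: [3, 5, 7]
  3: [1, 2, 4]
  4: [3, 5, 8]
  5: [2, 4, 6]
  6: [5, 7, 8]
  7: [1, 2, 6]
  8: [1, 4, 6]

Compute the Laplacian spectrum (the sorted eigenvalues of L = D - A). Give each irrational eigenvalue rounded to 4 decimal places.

[0, 2, 2, 2, 4, 4, 4, 6]

Each diagonal entry of L is the vertex degree and each off-diagonal entry is -1 where an edge is present, 0 otherwise; in the order [1, 2, 3, 4, 5, 6, 7, 8] the diagonal is [3, 3, 3, 3, 3, 3, 3, 3]. L is symmetric positive semidefinite, so every eigenvalue is real and nonnegative. The single zero eigenvalue shows the graph is connected. By the matrix-tree theorem the graph has (1/8) * product of the nonzero eigenvalues = 384 spanning trees.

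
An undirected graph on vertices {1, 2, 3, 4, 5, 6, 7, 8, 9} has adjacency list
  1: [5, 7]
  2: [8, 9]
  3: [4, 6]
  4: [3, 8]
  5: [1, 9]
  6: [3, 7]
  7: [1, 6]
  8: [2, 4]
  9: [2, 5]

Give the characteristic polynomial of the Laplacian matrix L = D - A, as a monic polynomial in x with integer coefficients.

Each diagonal entry of L is the vertex degree and each off-diagonal entry is -1 where an edge is present, 0 otherwise; in the order [1, 2, 3, 4, 5, 6, 7, 8, 9] the diagonal is [2, 2, 2, 2, 2, 2, 2, 2, 2]. Computing det(xI - L) by cofactor expansion (or equivalently via sum-over-permutations) gives x^9 - 18x^8 + 135x^7 - 546x^6 + 1287x^5 - 1782x^4 + 1386x^3 - 540x^2 + 81x. The coefficient of x^8 equals -trace(L) = -18, matching the sum of degrees.

x^9 - 18x^8 + 135x^7 - 546x^6 + 1287x^5 - 1782x^4 + 1386x^3 - 540x^2 + 81x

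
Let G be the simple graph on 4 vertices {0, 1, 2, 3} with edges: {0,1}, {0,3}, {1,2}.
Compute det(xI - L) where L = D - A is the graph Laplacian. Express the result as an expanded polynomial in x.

Reading degrees in the order [0, 1, 2, 3] gives [2, 2, 1, 1]; set D = diag(2, 2, 1, 1) and form L = D - A. Computing det(xI - L) by cofactor expansion (or equivalently via sum-over-permutations) gives x^4 - 6x^3 + 10x^2 - 4x. Since p(0) = det(-L) = 0, x divides p(x). The largest eigenvalue, 3.4142, is at most the vertex count 4.

x^4 - 6x^3 + 10x^2 - 4x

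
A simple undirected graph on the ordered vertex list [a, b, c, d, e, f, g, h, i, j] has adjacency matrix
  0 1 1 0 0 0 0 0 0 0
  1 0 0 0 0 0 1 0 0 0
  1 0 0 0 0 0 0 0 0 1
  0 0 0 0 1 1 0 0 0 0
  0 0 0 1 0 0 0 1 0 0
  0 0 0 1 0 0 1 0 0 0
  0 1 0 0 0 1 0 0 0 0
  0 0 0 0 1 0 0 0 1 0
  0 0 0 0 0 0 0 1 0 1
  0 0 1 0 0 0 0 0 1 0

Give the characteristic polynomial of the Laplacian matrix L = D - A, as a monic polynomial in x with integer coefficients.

x^10 - 20x^9 + 170x^8 - 800x^7 + 2275x^6 - 4004x^5 + 4290x^4 - 2640x^3 + 825x^2 - 100x

With the vertex order [a, b, c, d, e, f, g, h, i, j], the degrees are [2, 2, 2, 2, 2, 2, 2, 2, 2, 2], giving D = diag(2, 2, 2, 2, 2, 2, 2, 2, 2, 2) and L = D - A. L has integer entries, so p(x) = det(xI - L) has integer coefficients. Expanding the determinant yields x^10 - 20x^9 + 170x^8 - 800x^7 + 2275x^6 - 4004x^5 + 4290x^4 - 2640x^3 + 825x^2 - 100x. The constant term is 0 because L is singular (the all-ones vector lies in its kernel).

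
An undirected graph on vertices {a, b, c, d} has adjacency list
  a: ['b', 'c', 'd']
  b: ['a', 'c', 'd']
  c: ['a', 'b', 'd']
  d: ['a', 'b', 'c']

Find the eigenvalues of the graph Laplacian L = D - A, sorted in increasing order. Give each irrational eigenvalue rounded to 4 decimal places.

[0, 4, 4, 4]

With the vertex order [a, b, c, d], the degrees are [3, 3, 3, 3], giving D = diag(3, 3, 3, 3) and L = D - A. Since every row of L sums to 0, the all-ones vector is in the kernel and 0 is an eigenvalue. The eigenvalues sum to 12, which equals trace(L) = 2|E|.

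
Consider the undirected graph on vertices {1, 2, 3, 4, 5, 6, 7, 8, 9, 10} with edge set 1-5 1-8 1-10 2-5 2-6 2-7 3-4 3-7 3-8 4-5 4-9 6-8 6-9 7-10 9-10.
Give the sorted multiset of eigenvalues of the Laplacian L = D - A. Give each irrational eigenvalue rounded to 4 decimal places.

[0, 2, 2, 2, 2, 2, 5, 5, 5, 5]

With the vertex order [1, 2, 3, 4, 5, 6, 7, 8, 9, 10], the degrees are [3, 3, 3, 3, 3, 3, 3, 3, 3, 3], giving D = diag(3, 3, 3, 3, 3, 3, 3, 3, 3, 3) and L = D - A. L is symmetric positive semidefinite, so every eigenvalue is real and nonnegative. The single zero eigenvalue shows the graph is connected. The eigenvalues sum to 30, which equals trace(L) = 2|E|.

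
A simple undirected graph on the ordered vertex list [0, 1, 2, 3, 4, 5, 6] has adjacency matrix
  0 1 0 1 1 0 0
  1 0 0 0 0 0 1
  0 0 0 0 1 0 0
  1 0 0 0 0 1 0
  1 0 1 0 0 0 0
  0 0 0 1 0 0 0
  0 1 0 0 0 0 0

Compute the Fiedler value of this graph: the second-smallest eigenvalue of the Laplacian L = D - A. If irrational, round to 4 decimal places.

0.3820

Reading degrees in the order [0, 1, 2, 3, 4, 5, 6] gives [3, 2, 1, 2, 2, 1, 1]; set D = diag(3, 2, 1, 2, 2, 1, 1) and form L = D - A. The sorted Laplacian eigenvalues are [0, 0.3820, 0.3820, 1.5858, 2.6180, 2.6180, 4.4142]; the algebraic connectivity is the second entry, 0.3820. The largest eigenvalue, 4.4142, is at most the vertex count 7. By the matrix-tree theorem the graph has (1/7) * product of the nonzero eigenvalues = 1 spanning tree.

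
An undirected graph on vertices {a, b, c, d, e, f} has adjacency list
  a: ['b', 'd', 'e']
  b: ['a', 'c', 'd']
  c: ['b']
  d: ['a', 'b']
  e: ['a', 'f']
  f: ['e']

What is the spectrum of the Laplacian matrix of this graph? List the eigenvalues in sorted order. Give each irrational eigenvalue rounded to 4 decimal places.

[0, 0.4131, 1.1369, 2.3595, 3.6977, 4.3928]

With the vertex order [a, b, c, d, e, f], the degrees are [3, 3, 1, 2, 2, 1], giving D = diag(3, 3, 1, 2, 2, 1) and L = D - A. Since every row of L sums to 0, the all-ones vector is in the kernel and 0 is an eigenvalue. There is one zero in the spectrum, matching the 1 component. The largest eigenvalue, 4.3928, is at most the vertex count 6.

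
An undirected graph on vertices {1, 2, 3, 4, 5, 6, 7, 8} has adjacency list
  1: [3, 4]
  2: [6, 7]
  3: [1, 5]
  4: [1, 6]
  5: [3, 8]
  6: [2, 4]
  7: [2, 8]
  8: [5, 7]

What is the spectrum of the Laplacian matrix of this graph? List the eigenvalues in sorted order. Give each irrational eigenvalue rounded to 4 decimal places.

[0, 0.5858, 0.5858, 2, 2, 3.4142, 3.4142, 4]

With the vertex order [1, 2, 3, 4, 5, 6, 7, 8], the degrees are [2, 2, 2, 2, 2, 2, 2, 2], giving D = diag(2, 2, 2, 2, 2, 2, 2, 2) and L = D - A. The multiplicity of 0 as a Laplacian eigenvalue equals the number of connected components. The eigenvalues sum to 16, which equals trace(L) = 2|E|.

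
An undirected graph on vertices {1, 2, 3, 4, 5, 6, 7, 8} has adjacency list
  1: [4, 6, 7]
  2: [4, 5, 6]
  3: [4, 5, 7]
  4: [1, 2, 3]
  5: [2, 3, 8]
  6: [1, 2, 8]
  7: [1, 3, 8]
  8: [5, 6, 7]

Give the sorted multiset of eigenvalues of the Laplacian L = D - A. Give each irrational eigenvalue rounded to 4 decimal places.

Reading degrees in the order [1, 2, 3, 4, 5, 6, 7, 8] gives [3, 3, 3, 3, 3, 3, 3, 3]; set D = diag(3, 3, 3, 3, 3, 3, 3, 3) and form L = D - A. Diagonalising L (or applying a numerical eigensolver to the 8x8 matrix) gives the spectrum above. The single zero eigenvalue shows the graph is connected. The largest eigenvalue, 6, is at most the vertex count 8.

[0, 2, 2, 2, 4, 4, 4, 6]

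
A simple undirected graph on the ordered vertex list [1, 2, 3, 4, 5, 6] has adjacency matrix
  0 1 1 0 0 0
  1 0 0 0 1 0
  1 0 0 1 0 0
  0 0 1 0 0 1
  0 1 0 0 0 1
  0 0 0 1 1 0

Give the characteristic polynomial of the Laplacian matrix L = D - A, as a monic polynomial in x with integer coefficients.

x^6 - 12x^5 + 54x^4 - 112x^3 + 105x^2 - 36x

With the vertex order [1, 2, 3, 4, 5, 6], the degrees are [2, 2, 2, 2, 2, 2], giving D = diag(2, 2, 2, 2, 2, 2) and L = D - A. The eigenvalues of L are [0, 1, 1, 3, 3, 4]; the characteristic polynomial is the product of (x - lambda_i), which multiplies out to x^6 - 12x^5 + 54x^4 - 112x^3 + 105x^2 - 36x. The constant term is 0 because L is singular (the all-ones vector lies in its kernel).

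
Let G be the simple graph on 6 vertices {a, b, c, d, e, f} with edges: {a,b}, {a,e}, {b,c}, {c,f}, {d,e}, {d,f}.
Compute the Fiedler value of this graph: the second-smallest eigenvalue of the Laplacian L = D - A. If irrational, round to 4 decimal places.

With the vertex order [a, b, c, d, e, f], the degrees are [2, 2, 2, 2, 2, 2], giving D = diag(2, 2, 2, 2, 2, 2) and L = D - A. Computing the eigenvalues of L and sorting gives [0, 1, 1, 3, 3, 4]. The Fiedler value lambda_2 = 1 is strictly positive, so the graph is connected. The eigenvalues sum to 12, which equals trace(L) = 2|E|. There is one zero in the spectrum, matching the 1 component.

1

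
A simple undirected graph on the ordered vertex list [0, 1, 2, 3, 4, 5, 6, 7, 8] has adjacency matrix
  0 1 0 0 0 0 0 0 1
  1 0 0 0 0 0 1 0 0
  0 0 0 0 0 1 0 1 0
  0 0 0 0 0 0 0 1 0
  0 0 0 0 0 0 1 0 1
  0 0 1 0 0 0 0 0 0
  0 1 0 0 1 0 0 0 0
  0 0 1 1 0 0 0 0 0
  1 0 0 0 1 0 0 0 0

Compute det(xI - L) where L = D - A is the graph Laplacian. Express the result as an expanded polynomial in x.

With the vertex order [0, 1, 2, 3, 4, 5, 6, 7, 8], the degrees are [2, 2, 2, 1, 2, 1, 2, 2, 2], giving D = diag(2, 2, 2, 1, 2, 1, 2, 2, 2) and L = D - A. Computing det(xI - L) by cofactor expansion (or equivalently via sum-over-permutations) gives x^9 - 16x^8 + 105x^7 - 364x^6 + 715x^5 - 790x^4 + 450x^3 - 100x^2. Since p(0) = det(-L) = 0, x divides p(x). There are 2 zeros in the spectrum, matching the 2 components.

x^9 - 16x^8 + 105x^7 - 364x^6 + 715x^5 - 790x^4 + 450x^3 - 100x^2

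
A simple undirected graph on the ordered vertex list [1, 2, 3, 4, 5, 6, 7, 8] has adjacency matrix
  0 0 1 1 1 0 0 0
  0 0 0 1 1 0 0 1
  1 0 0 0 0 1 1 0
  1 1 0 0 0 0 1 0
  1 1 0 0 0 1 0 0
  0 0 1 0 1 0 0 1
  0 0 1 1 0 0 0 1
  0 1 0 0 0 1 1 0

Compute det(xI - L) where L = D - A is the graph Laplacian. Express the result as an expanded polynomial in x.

Each diagonal entry of L is the vertex degree and each off-diagonal entry is -1 where an edge is present, 0 otherwise; in the order [1, 2, 3, 4, 5, 6, 7, 8] the diagonal is [3, 3, 3, 3, 3, 3, 3, 3]. L has integer entries, so p(x) = det(xI - L) has integer coefficients. Expanding the determinant yields x^8 - 24x^7 + 240x^6 - 1296x^5 + 4080x^4 - 7488x^3 + 7424x^2 - 3072x. The coefficient of x^7 equals -trace(L) = -24, matching the sum of degrees. The eigenvalues sum to 24, which equals trace(L) = 2|E|. The largest eigenvalue, 6, is at most the vertex count 8.

x^8 - 24x^7 + 240x^6 - 1296x^5 + 4080x^4 - 7488x^3 + 7424x^2 - 3072x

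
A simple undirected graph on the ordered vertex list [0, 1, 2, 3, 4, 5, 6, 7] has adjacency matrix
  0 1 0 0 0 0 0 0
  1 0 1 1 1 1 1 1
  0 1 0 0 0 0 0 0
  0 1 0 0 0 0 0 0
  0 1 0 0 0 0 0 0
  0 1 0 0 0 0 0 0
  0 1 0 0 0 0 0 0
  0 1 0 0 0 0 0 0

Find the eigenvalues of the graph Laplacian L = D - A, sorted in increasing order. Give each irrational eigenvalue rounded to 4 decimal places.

Reading degrees in the order [0, 1, 2, 3, 4, 5, 6, 7] gives [1, 7, 1, 1, 1, 1, 1, 1]; set D = diag(1, 7, 1, 1, 1, 1, 1, 1) and form L = D - A. L is symmetric positive semidefinite, so every eigenvalue is real and nonnegative. The single zero eigenvalue shows the graph is connected. There is one zero in the spectrum, matching the 1 component.

[0, 1, 1, 1, 1, 1, 1, 8]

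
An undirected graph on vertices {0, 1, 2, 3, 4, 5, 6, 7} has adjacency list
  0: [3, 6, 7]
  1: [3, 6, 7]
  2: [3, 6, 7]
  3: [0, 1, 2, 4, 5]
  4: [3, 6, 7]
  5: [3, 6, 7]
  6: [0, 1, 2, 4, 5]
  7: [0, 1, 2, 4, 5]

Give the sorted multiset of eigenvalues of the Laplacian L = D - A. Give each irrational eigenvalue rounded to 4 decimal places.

With the vertex order [0, 1, 2, 3, 4, 5, 6, 7], the degrees are [3, 3, 3, 5, 3, 3, 5, 5], giving D = diag(3, 3, 3, 5, 3, 3, 5, 5) and L = D - A. L is symmetric positive semidefinite, so every eigenvalue is real and nonnegative. The single zero eigenvalue shows the graph is connected. There is one zero in the spectrum, matching the 1 component.

[0, 3, 3, 3, 3, 5, 5, 8]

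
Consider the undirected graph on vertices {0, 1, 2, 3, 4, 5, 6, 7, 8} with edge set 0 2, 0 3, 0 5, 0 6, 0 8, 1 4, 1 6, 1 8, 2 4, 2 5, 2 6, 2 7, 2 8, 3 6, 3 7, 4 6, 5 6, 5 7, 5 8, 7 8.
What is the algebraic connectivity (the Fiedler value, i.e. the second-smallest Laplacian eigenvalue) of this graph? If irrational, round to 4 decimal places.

1.9377

With the vertex order [0, 1, 2, 3, 4, 5, 6, 7, 8], the degrees are [5, 3, 6, 3, 3, 5, 6, 4, 5], giving D = diag(5, 3, 6, 3, 3, 5, 6, 4, 5) and L = D - A. The smallest Laplacian eigenvalue is always 0. The next one, lambda_2 = 1.9377, measures how hard the graph is to disconnect: larger values mean better connectivity. The largest eigenvalue, 7.7059, is at most the vertex count 9.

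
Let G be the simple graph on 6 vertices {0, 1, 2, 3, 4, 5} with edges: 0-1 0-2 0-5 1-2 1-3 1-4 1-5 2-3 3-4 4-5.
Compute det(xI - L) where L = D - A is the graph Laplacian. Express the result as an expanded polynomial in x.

Reading degrees in the order [0, 1, 2, 3, 4, 5] gives [3, 5, 3, 3, 3, 3]; set D = diag(3, 5, 3, 3, 3, 3) and form L = D - A. Computing det(xI - L) by cofactor expansion (or equivalently via sum-over-permutations) gives x^6 - 20x^5 + 155x^4 - 580x^3 + 1045x^2 - 726x. Since p(0) = det(-L) = 0, x divides p(x). By the matrix-tree theorem the graph has (1/6) * product of the nonzero eigenvalues = 121 spanning trees. The largest eigenvalue, 6, is at most the vertex count 6.

x^6 - 20x^5 + 155x^4 - 580x^3 + 1045x^2 - 726x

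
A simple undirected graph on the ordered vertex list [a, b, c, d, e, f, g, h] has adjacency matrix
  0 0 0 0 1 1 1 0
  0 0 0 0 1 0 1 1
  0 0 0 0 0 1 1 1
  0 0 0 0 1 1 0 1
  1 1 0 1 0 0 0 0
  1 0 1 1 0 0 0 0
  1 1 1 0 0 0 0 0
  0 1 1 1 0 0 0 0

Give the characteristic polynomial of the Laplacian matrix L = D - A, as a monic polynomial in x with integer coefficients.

x^8 - 24x^7 + 240x^6 - 1296x^5 + 4080x^4 - 7488x^3 + 7424x^2 - 3072x

Reading degrees in the order [a, b, c, d, e, f, g, h] gives [3, 3, 3, 3, 3, 3, 3, 3]; set D = diag(3, 3, 3, 3, 3, 3, 3, 3) and form L = D - A. L has integer entries, so p(x) = det(xI - L) has integer coefficients. Expanding the determinant yields x^8 - 24x^7 + 240x^6 - 1296x^5 + 4080x^4 - 7488x^3 + 7424x^2 - 3072x. The coefficient of x^7 equals -trace(L) = -24, matching the sum of degrees. By the matrix-tree theorem the graph has (1/8) * product of the nonzero eigenvalues = 384 spanning trees. The largest eigenvalue, 6, is at most the vertex count 8.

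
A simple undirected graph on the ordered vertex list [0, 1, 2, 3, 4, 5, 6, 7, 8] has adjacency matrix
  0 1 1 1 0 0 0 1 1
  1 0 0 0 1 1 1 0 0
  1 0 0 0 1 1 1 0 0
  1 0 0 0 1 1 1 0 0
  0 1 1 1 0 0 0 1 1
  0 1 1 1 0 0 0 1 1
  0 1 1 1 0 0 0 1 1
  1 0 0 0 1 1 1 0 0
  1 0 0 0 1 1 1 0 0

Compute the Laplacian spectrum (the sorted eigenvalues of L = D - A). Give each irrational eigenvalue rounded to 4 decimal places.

Each diagonal entry of L is the vertex degree and each off-diagonal entry is -1 where an edge is present, 0 otherwise; in the order [0, 1, 2, 3, 4, 5, 6, 7, 8] the diagonal is [5, 4, 4, 4, 5, 5, 5, 4, 4]. The multiplicity of 0 as a Laplacian eigenvalue equals the number of connected components. By the matrix-tree theorem the graph has (1/9) * product of the nonzero eigenvalues = 32000 spanning trees.

[0, 4, 4, 4, 4, 5, 5, 5, 9]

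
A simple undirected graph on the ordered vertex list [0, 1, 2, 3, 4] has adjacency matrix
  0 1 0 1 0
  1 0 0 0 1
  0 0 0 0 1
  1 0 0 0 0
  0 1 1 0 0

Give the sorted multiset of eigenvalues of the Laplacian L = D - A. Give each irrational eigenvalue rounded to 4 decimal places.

[0, 0.3820, 1.3820, 2.6180, 3.6180]

With the vertex order [0, 1, 2, 3, 4], the degrees are [2, 2, 1, 1, 2], giving D = diag(2, 2, 1, 1, 2) and L = D - A. Since every row of L sums to 0, the all-ones vector is in the kernel and 0 is an eigenvalue. The single zero eigenvalue shows the graph is connected. There is one zero in the spectrum, matching the 1 component. By the matrix-tree theorem the graph has (1/5) * product of the nonzero eigenvalues = 1 spanning tree.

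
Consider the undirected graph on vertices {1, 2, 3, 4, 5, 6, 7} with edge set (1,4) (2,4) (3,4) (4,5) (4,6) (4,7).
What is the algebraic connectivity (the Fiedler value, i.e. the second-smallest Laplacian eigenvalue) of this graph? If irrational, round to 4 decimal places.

1

Reading degrees in the order [1, 2, 3, 4, 5, 6, 7] gives [1, 1, 1, 6, 1, 1, 1]; set D = diag(1, 1, 1, 6, 1, 1, 1) and form L = D - A. The sorted Laplacian eigenvalues are [0, 1, 1, 1, 1, 1, 7]; the algebraic connectivity is the second entry, 1. The largest eigenvalue, 7, is at most the vertex count 7. There is one zero in the spectrum, matching the 1 component.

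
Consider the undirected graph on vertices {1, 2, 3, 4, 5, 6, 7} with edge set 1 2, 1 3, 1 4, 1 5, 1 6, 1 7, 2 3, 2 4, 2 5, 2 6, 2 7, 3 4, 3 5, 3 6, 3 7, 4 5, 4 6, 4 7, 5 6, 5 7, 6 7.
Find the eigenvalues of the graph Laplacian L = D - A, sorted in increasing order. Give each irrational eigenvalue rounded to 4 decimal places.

[0, 7, 7, 7, 7, 7, 7]

With the vertex order [1, 2, 3, 4, 5, 6, 7], the degrees are [6, 6, 6, 6, 6, 6, 6], giving D = diag(6, 6, 6, 6, 6, 6, 6) and L = D - A. The multiplicity of 0 as a Laplacian eigenvalue equals the number of connected components. The single zero eigenvalue shows the graph is connected. The eigenvalues sum to 42, which equals trace(L) = 2|E|.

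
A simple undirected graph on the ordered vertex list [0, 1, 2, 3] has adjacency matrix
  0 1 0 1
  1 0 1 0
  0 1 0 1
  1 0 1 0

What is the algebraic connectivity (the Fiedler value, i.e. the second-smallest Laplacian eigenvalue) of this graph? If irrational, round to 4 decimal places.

2

Reading degrees in the order [0, 1, 2, 3] gives [2, 2, 2, 2]; set D = diag(2, 2, 2, 2) and form L = D - A. The smallest Laplacian eigenvalue is always 0. The next one, lambda_2 = 2, measures how hard the graph is to disconnect: larger values mean better connectivity. The largest eigenvalue, 4, is at most the vertex count 4.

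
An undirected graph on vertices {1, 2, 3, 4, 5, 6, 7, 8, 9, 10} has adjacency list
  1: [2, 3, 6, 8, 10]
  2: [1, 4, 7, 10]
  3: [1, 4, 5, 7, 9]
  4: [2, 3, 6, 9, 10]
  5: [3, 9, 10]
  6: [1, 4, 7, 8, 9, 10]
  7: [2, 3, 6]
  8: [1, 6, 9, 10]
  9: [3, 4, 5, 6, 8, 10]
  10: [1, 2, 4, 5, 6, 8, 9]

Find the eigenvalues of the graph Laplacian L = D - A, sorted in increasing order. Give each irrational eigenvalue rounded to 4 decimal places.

[0, 2.3852, 2.8166, 3.8352, 4.4587, 5, 6.0501, 7.1115, 7.9850, 8.3578]

Each diagonal entry of L is the vertex degree and each off-diagonal entry is -1 where an edge is present, 0 otherwise; in the order [1, 2, 3, 4, 5, 6, 7, 8, 9, 10] the diagonal is [5, 4, 5, 5, 3, 6, 3, 4, 6, 7]. Diagonalising L (or applying a numerical eigensolver to the 10x10 matrix) gives the spectrum above. By the matrix-tree theorem the graph has (1/10) * product of the nonzero eigenvalues = 164930 spanning trees.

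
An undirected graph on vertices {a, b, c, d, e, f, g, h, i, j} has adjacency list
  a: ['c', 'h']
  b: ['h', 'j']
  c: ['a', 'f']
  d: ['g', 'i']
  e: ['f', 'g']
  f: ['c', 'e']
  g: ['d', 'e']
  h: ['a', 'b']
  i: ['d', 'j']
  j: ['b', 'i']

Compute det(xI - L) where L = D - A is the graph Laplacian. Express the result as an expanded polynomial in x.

Each diagonal entry of L is the vertex degree and each off-diagonal entry is -1 where an edge is present, 0 otherwise; in the order [a, b, c, d, e, f, g, h, i, j] the diagonal is [2, 2, 2, 2, 2, 2, 2, 2, 2, 2]. Computing det(xI - L) by cofactor expansion (or equivalently via sum-over-permutations) gives x^10 - 20x^9 + 170x^8 - 800x^7 + 2275x^6 - 4004x^5 + 4290x^4 - 2640x^3 + 825x^2 - 100x. The coefficient of x^9 equals -trace(L) = -20, matching the sum of degrees. The largest eigenvalue, 4, is at most the vertex count 10. The eigenvalues sum to 20, which equals trace(L) = 2|E|.

x^10 - 20x^9 + 170x^8 - 800x^7 + 2275x^6 - 4004x^5 + 4290x^4 - 2640x^3 + 825x^2 - 100x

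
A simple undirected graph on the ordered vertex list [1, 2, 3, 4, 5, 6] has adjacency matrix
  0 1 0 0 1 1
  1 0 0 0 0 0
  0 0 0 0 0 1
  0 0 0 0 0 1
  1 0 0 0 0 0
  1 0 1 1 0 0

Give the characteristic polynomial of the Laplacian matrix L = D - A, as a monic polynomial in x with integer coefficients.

Reading degrees in the order [1, 2, 3, 4, 5, 6] gives [3, 1, 1, 1, 1, 3]; set D = diag(3, 1, 1, 1, 1, 3) and form L = D - A. Computing det(xI - L) by cofactor expansion (or equivalently via sum-over-permutations) gives x^6 - 10x^5 + 34x^4 - 48x^3 + 29x^2 - 6x. The coefficient of x^5 equals -trace(L) = -10, matching the sum of degrees.

x^6 - 10x^5 + 34x^4 - 48x^3 + 29x^2 - 6x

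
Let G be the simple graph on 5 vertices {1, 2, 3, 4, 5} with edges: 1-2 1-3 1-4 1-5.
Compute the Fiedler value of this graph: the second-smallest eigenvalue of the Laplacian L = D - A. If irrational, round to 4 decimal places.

1

Each diagonal entry of L is the vertex degree and each off-diagonal entry is -1 where an edge is present, 0 otherwise; in the order [1, 2, 3, 4, 5] the diagonal is [4, 1, 1, 1, 1]. The smallest Laplacian eigenvalue is always 0. The next one, lambda_2 = 1, measures how hard the graph is to disconnect: larger values mean better connectivity. The largest eigenvalue, 5, is at most the vertex count 5.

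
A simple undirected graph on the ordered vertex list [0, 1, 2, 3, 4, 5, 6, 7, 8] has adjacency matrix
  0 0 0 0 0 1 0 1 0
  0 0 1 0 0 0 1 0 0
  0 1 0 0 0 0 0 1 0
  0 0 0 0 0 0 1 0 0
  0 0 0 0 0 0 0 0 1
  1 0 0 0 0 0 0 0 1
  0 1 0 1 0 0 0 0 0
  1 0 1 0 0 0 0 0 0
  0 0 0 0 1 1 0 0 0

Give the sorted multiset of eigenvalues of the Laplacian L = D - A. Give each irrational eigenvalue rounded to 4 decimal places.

[0, 0.1206, 0.4679, 1, 1.6527, 2.3473, 3, 3.5321, 3.8794]

Reading degrees in the order [0, 1, 2, 3, 4, 5, 6, 7, 8] gives [2, 2, 2, 1, 1, 2, 2, 2, 2]; set D = diag(2, 2, 2, 1, 1, 2, 2, 2, 2) and form L = D - A. Diagonalising L (or applying a numerical eigensolver to the 9x9 matrix) gives the spectrum above. The single zero eigenvalue shows the graph is connected. The largest eigenvalue, 3.8794, is at most the vertex count 9. By the matrix-tree theorem the graph has (1/9) * product of the nonzero eigenvalues = 1 spanning tree.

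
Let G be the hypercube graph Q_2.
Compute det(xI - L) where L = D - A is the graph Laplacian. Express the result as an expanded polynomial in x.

x^4 - 8x^3 + 20x^2 - 16x

The graph has 4 vertices and degree multiset [2, 2, 2, 2]; D is the diagonal matrix of degrees and L = D - A. The eigenvalues of L are [0, 2, 2, 4]; the characteristic polynomial is the product of (x - lambda_i), which multiplies out to x^4 - 8x^3 + 20x^2 - 16x. Since p(0) = det(-L) = 0, x divides p(x).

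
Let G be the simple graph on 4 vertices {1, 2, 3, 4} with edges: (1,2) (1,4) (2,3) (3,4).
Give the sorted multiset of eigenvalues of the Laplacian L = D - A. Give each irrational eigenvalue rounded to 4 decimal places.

[0, 2, 2, 4]

With the vertex order [1, 2, 3, 4], the degrees are [2, 2, 2, 2], giving D = diag(2, 2, 2, 2) and L = D - A. L is symmetric positive semidefinite, so every eigenvalue is real and nonnegative. The largest eigenvalue, 4, is at most the vertex count 4. By the matrix-tree theorem the graph has (1/4) * product of the nonzero eigenvalues = 4 spanning trees.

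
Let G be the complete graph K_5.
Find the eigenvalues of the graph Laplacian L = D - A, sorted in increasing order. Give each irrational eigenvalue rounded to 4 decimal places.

[0, 5, 5, 5, 5]

The graph has 5 vertices and degree multiset [4, 4, 4, 4, 4]; D is the diagonal matrix of degrees and L = D - A. Diagonalising L (or applying a numerical eigensolver to the 5x5 matrix) gives the spectrum above. The single zero eigenvalue shows the graph is connected. There is one zero in the spectrum, matching the 1 component. By the matrix-tree theorem the graph has (1/5) * product of the nonzero eigenvalues = 125 spanning trees.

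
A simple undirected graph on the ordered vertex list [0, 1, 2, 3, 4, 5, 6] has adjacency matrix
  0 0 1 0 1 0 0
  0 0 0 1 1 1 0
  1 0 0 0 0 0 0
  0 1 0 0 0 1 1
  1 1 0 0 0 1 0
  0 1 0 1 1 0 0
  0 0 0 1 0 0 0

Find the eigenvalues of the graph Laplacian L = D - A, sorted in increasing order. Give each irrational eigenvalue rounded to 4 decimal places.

With the vertex order [0, 1, 2, 3, 4, 5, 6], the degrees are [2, 3, 1, 3, 3, 3, 1], giving D = diag(2, 3, 1, 3, 3, 3, 1) and L = D - A. L is symmetric positive semidefinite, so every eigenvalue is real and nonnegative. The single zero eigenvalue shows the graph is connected.

[0, 0.3588, 1, 2.2763, 3.5892, 4, 4.7757]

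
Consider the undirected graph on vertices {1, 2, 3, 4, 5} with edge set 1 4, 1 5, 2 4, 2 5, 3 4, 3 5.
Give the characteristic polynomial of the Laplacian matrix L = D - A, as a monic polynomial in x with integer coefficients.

Reading degrees in the order [1, 2, 3, 4, 5] gives [2, 2, 2, 3, 3]; set D = diag(2, 2, 2, 3, 3) and form L = D - A. L has integer entries, so p(x) = det(xI - L) has integer coefficients. Expanding the determinant yields x^5 - 12x^4 + 51x^3 - 92x^2 + 60x. Since p(0) = det(-L) = 0, x divides p(x). There is one zero in the spectrum, matching the 1 component. By the matrix-tree theorem the graph has (1/5) * product of the nonzero eigenvalues = 12 spanning trees.

x^5 - 12x^4 + 51x^3 - 92x^2 + 60x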